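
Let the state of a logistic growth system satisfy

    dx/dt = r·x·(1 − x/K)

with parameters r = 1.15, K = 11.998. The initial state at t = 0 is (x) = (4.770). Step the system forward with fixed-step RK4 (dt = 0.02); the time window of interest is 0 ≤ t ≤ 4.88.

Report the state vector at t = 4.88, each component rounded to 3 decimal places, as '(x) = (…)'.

t=0.000: state=(4.770)
step 1 (dt=0.02): k1=(3.305), k2=(3.312), k3=(3.312), k4=(3.320); state += dt/6·(k1+2k2+2k3+k4)
t=0.020: state=(4.836)
t=0.040: state=(4.903)
t=0.060: state=(4.970)
continuing one RK4 step at a time; state shown every 10 steps (Δt=0.2):
t=0.200: state=(5.444)
t=0.400: state=(6.132)
t=0.600: state=(6.817)
t=0.800: state=(7.481)
t=1.000: state=(8.108)
t=1.200: state=(8.687)
t=1.400: state=(9.209)
t=1.600: state=(9.671)
t=1.800: state=(10.072)
t=2.000: state=(10.416)
t=2.200: state=(10.706)
t=2.400: state=(10.948)
t=2.600: state=(11.148)
t=2.800: state=(11.313)
t=3.000: state=(11.447)
t=3.200: state=(11.556)
t=3.400: state=(11.644)
t=3.600: state=(11.715)
t=3.800: state=(11.772)
t=4.000: state=(11.818)
t=4.200: state=(11.855)
t=4.400: state=(11.884)
t=4.600: state=(11.907)
t=4.800: state=(11.926)
t=4.880: state=(11.932)

(x) = (11.932)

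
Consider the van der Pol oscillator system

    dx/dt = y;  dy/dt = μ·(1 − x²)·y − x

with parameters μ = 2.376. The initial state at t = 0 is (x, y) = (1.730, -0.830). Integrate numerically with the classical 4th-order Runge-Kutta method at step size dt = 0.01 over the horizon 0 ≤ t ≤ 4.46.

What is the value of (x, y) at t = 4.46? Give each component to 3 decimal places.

t=0.000: state=(1.730, -0.830)
step 1 (dt=0.01): k1=(-0.830, 2.200), k2=(-0.819, 2.124), k3=(-0.819, 2.126), k4=(-0.809, 2.053); state += dt/6·(k1+2k2+2k3+k4)
t=0.010: state=(1.722, -0.809)
t=0.020: state=(1.714, -0.789)
t=0.030: state=(1.706, -0.770)
continuing one RK4 step at a time; state shown every 20 steps (Δt=0.2):
t=0.200: state=(1.593, -0.589)
t=0.400: state=(1.482, -0.537)
t=0.600: state=(1.374, -0.555)
t=0.800: state=(1.258, -0.615)
t=1.000: state=(1.125, -0.721)
t=1.200: state=(0.965, -0.895)
t=1.400: state=(0.759, -1.192)
t=1.600: state=(0.472, -1.736)
t=1.800: state=(0.033, -2.750)
t=2.000: state=(-0.657, -4.107)
t=2.200: state=(-1.477, -3.513)
t=2.400: state=(-1.929, -1.107)
t=2.600: state=(-2.023, -0.058)
t=2.800: state=(-2.003, 0.199)
t=3.000: state=(-1.955, 0.265)
t=3.200: state=(-1.899, 0.291)
t=3.400: state=(-1.839, 0.309)
t=3.600: state=(-1.776, 0.328)
t=3.800: state=(-1.708, 0.349)
t=4.000: state=(-1.636, 0.375)
t=4.200: state=(-1.558, 0.407)
t=4.400: state=(-1.472, 0.448)
t=4.460: state=(-1.445, 0.462)

(x, y) = (-1.445, 0.462)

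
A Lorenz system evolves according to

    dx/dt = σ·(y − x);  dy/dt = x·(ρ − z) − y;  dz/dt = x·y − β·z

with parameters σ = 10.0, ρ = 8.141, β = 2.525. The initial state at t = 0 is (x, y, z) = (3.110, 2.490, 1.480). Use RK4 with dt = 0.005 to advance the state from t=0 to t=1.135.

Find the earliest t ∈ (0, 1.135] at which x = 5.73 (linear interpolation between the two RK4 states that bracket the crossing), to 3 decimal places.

t = 0.296

t=0.000: state=(3.110, 2.490, 1.480)
step 1 (dt=0.005): k1=(-6.200, 18.226, 4.007), k2=(-5.589, 18.046, 4.084), k3=(-5.609, 18.056, 4.086), k4=(-5.017, 17.886, 4.164); state += dt/6·(k1+2k2+2k3+k4)
t=0.005: state=(3.082, 2.580, 1.500)
t=0.010: state=(3.060, 2.669, 1.522)
t=0.015: state=(3.043, 2.756, 1.544)
continuing one RK4 step at a time; state shown every 10 steps (Δt=0.05):
t=0.050: state=(3.050, 3.340, 1.723)
t=0.100: state=(3.336, 4.144, 2.079)
t=0.150: state=(3.826, 4.953, 2.599)
t=0.200: state=(4.441, 5.755, 3.334)
t=0.250: state=(5.117, 6.481, 4.319)
t=0.295: state=(5.714, 6.977, 5.414)
next step: t=0.300: state=(5.777, 7.019, 5.546) — x has crossed 5.73
linear interpolation between t=0.295 (5.71402) and t=0.300 (5.77666) → t≈0.296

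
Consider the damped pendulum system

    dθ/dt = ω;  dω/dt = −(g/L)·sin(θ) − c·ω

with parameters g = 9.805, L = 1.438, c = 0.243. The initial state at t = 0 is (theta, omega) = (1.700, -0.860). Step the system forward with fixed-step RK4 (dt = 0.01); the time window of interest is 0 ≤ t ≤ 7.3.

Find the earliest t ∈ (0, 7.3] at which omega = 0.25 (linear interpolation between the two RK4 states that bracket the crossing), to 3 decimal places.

t=0.000: state=(1.700, -0.860)
step 1 (dt=0.01): k1=(-0.860, -6.553), k2=(-0.893, -6.548), k3=(-0.893, -6.549), k4=(-0.925, -6.544); state += dt/6·(k1+2k2+2k3+k4)
t=0.010: state=(1.691, -0.925)
t=0.020: state=(1.681, -0.991)
t=0.030: state=(1.671, -1.056)
continuing one RK4 step at a time; state shown every 25 steps (Δt=0.25):
t=0.250: state=(1.283, -2.449)
t=0.500: state=(0.511, -3.585)
t=0.750: state=(-0.400, -3.450)
t=1.000: state=(-1.110, -2.100)
t=1.250: state=(-1.422, -0.388)
t=1.340: state=(-1.429, 0.222)
next step: t=1.350: state=(-1.427, 0.289) — omega has crossed 0.25
linear interpolation between t=1.340 (0.22173) and t=1.350 (0.28860) → t≈1.344

t = 1.344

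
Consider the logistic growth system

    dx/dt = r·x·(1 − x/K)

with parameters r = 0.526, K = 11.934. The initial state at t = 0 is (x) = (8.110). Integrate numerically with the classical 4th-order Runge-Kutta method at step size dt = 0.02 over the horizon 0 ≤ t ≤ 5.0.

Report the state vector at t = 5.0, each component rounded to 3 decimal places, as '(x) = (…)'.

(x) = (11.542)

t=0.000: state=(8.110)
step 1 (dt=0.02): k1=(1.367), k2=(1.364), k3=(1.364), k4=(1.362); state += dt/6·(k1+2k2+2k3+k4)
t=0.020: state=(8.137)
t=0.040: state=(8.164)
t=0.060: state=(8.192)
continuing one RK4 step at a time; state shown every 10 steps (Δt=0.2):
t=0.200: state=(8.378)
t=0.400: state=(8.635)
t=0.600: state=(8.880)
t=0.800: state=(9.113)
t=1.000: state=(9.333)
t=1.200: state=(9.541)
t=1.400: state=(9.736)
t=1.600: state=(9.918)
t=1.800: state=(10.088)
t=2.000: state=(10.247)
t=2.200: state=(10.393)
t=2.400: state=(10.529)
t=2.600: state=(10.654)
t=2.800: state=(10.770)
t=3.000: state=(10.876)
t=3.200: state=(10.973)
t=3.400: state=(11.062)
t=3.600: state=(11.143)
t=3.800: state=(11.217)
t=4.000: state=(11.285)
t=4.200: state=(11.347)
t=4.400: state=(11.403)
t=4.600: state=(11.454)
t=4.800: state=(11.500)
t=5.000: state=(11.542)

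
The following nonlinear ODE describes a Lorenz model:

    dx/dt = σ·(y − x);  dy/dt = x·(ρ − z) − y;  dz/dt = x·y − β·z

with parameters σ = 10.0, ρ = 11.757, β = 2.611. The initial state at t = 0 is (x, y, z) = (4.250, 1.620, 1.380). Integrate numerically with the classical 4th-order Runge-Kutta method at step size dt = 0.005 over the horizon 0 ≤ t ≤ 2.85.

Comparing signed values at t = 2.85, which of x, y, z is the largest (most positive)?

t=0.000: state=(4.250, 1.620, 1.380)
step 1 (dt=0.005): k1=(-26.300, 42.482, 3.282), k2=(-24.580, 41.659, 3.598), k3=(-24.644, 41.703, 3.595), k4=(-22.983, 40.921, 3.896); state += dt/6·(k1+2k2+2k3+k4)
t=0.005: state=(4.127, 1.828, 1.398)
t=0.010: state=(4.020, 2.029, 1.419)
t=0.015: state=(3.928, 2.224, 1.442)
continuing one RK4 step at a time; state shown every 20 steps (Δt=0.1):
t=0.100: state=(3.901, 5.066, 2.214)
t=0.200: state=(5.861, 8.418, 4.632)
t=0.300: state=(8.475, 10.723, 9.902)
t=0.400: state=(9.350, 8.503, 15.709)
t=0.500: state=(7.043, 3.829, 16.580)
t=0.600: state=(4.024, 1.534, 13.961)
t=0.700: state=(2.254, 1.145, 11.085)
t=0.800: state=(1.618, 1.363, 8.737)
t=0.900: state=(1.616, 1.830, 6.950)
t=1.000: state=(2.013, 2.594, 5.702)
t=1.100: state=(2.799, 3.807, 5.068)
t=1.200: state=(4.063, 5.592, 5.330)
t=1.300: state=(5.812, 7.706, 7.048)
t=1.400: state=(7.548, 8.895, 10.495)
t=1.500: state=(8.042, 7.550, 13.976)
t=1.600: state=(6.704, 4.774, 14.798)
t=1.700: state=(4.754, 3.004, 13.281)
t=1.800: state=(3.422, 2.524, 11.171)
t=1.900: state=(2.908, 2.739, 9.310)
t=2.000: state=(3.012, 3.364, 7.951)
t=2.100: state=(3.582, 4.361, 7.238)
t=2.200: state=(4.550, 5.688, 7.381)
t=2.300: state=(5.777, 7.023, 8.620)
t=2.400: state=(6.838, 7.591, 10.805)
t=2.500: state=(7.077, 6.758, 12.834)
t=2.600: state=(6.287, 5.148, 13.406)
t=2.700: state=(5.085, 3.947, 12.556)
t=2.800: state=(4.172, 3.519, 11.147)
t=2.850: state=(3.915, 3.537, 10.447)
compare at T: x=3.915, y=3.537, z=10.447

largest component: z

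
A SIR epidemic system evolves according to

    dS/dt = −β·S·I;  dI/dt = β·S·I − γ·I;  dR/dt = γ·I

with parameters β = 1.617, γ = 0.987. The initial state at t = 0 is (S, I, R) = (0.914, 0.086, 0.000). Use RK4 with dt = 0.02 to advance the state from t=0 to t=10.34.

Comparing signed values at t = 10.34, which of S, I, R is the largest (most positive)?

t=0.000: state=(0.914, 0.086, 0.000)
step 1 (dt=0.02): k1=(-0.127, 0.042, 0.085), k2=(-0.128, 0.042, 0.085), k3=(-0.128, 0.042, 0.085), k4=(-0.128, 0.042, 0.086); state += dt/6·(k1+2k2+2k3+k4)
t=0.020: state=(0.911, 0.087, 0.002)
t=0.040: state=(0.909, 0.088, 0.003)
t=0.060: state=(0.906, 0.089, 0.005)
continuing one RK4 step at a time; state shown every 25 steps (Δt=0.5):
t=0.500: state=(0.845, 0.107, 0.048)
t=1.000: state=(0.769, 0.125, 0.105)
t=1.500: state=(0.691, 0.138, 0.171)
t=2.000: state=(0.617, 0.143, 0.240)
t=2.500: state=(0.550, 0.140, 0.311)
t=3.000: state=(0.493, 0.130, 0.377)
t=3.500: state=(0.446, 0.116, 0.438)
t=4.000: state=(0.409, 0.100, 0.492)
t=4.500: state=(0.379, 0.084, 0.537)
t=5.000: state=(0.357, 0.069, 0.574)
t=5.500: state=(0.339, 0.056, 0.605)
t=6.000: state=(0.326, 0.044, 0.630)
t=6.500: state=(0.315, 0.035, 0.649)
t=7.000: state=(0.308, 0.028, 0.665)
t=7.500: state=(0.302, 0.022, 0.677)
t=8.000: state=(0.297, 0.017, 0.686)
t=8.500: state=(0.293, 0.013, 0.694)
t=9.000: state=(0.291, 0.010, 0.699)
t=9.500: state=(0.289, 0.008, 0.704)
t=10.000: state=(0.287, 0.006, 0.707)
t=10.340: state=(0.286, 0.005, 0.709)
compare at T: S=0.286, I=0.005, R=0.709

largest component: R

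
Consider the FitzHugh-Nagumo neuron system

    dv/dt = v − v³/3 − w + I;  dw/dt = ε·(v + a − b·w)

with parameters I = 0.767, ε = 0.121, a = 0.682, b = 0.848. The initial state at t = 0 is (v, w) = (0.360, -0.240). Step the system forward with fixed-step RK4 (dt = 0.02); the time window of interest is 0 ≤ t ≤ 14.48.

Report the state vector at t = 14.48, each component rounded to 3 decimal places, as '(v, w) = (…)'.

(v, w) = (-1.032, 1.461)

t=0.000: state=(0.360, -0.240)
step 1 (dt=0.02): k1=(1.351, 0.151), k2=(1.362, 0.152), k3=(1.362, 0.152), k4=(1.372, 0.154); state += dt/6·(k1+2k2+2k3+k4)
t=0.020: state=(0.387, -0.237)
t=0.040: state=(0.415, -0.234)
t=0.060: state=(0.443, -0.231)
continuing one RK4 step at a time; state shown every 25 steps (Δt=0.5):
t=0.500: state=(1.124, -0.144)
t=1.000: state=(1.734, -0.011)
t=1.500: state=(1.937, 0.140)
t=2.000: state=(1.951, 0.288)
t=2.500: state=(1.915, 0.428)
t=3.000: state=(1.868, 0.559)
t=3.500: state=(1.819, 0.680)
t=4.000: state=(1.769, 0.792)
t=4.500: state=(1.718, 0.895)
t=5.000: state=(1.668, 0.990)
t=5.500: state=(1.617, 1.078)
t=6.000: state=(1.565, 1.158)
t=6.500: state=(1.513, 1.231)
t=7.000: state=(1.460, 1.297)
t=7.500: state=(1.405, 1.357)
t=8.000: state=(1.349, 1.411)
t=8.500: state=(1.292, 1.458)
t=9.000: state=(1.231, 1.500)
t=9.500: state=(1.167, 1.536)
t=10.000: state=(1.099, 1.566)
t=10.500: state=(1.024, 1.591)
t=11.000: state=(0.940, 1.609)
t=11.500: state=(0.843, 1.622)
t=12.000: state=(0.726, 1.627)
t=12.500: state=(0.576, 1.625)
t=13.000: state=(0.370, 1.612)
t=13.500: state=(0.065, 1.585)
t=14.000: state=(-0.407, 1.537)
t=14.480: state=(-1.032, 1.461)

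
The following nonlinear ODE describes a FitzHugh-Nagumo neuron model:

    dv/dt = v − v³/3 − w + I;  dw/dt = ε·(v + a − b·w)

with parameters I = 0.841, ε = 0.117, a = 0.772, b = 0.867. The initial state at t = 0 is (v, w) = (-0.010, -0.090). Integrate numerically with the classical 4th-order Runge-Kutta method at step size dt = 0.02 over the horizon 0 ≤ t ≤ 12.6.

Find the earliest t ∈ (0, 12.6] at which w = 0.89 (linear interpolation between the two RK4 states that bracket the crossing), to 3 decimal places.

t=0.000: state=(-0.010, -0.090)
step 1 (dt=0.02): k1=(0.921, 0.098), k2=(0.929, 0.099), k3=(0.929, 0.099), k4=(0.938, 0.100); state += dt/6·(k1+2k2+2k3+k4)
t=0.020: state=(0.009, -0.088)
t=0.040: state=(0.028, -0.086)
t=0.060: state=(0.047, -0.084)
continuing one RK4 step at a time; state shown every 25 steps (Δt=0.5):
t=0.500: state=(0.563, -0.027)
t=1.000: state=(1.284, 0.072)
t=1.500: state=(1.769, 0.201)
t=2.000: state=(1.910, 0.341)
t=2.500: state=(1.911, 0.478)
t=3.000: state=(1.875, 0.606)
t=3.500: state=(1.829, 0.726)
t=4.000: state=(1.781, 0.837)
t=4.240: state=(1.757, 0.887)
next step: t=4.260: state=(1.755, 0.891) — w has crossed 0.89
linear interpolation between t=4.240 (0.88737) and t=4.260 (0.89148) → t≈4.253

t = 4.253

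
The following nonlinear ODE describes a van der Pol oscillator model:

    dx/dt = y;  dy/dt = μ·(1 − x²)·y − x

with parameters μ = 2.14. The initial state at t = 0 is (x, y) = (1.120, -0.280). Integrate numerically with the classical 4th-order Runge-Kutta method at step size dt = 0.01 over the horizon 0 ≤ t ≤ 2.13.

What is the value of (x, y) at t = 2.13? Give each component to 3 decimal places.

t=0.000: state=(1.120, -0.280)
step 1 (dt=0.01): k1=(-0.280, -0.968), k2=(-0.285, -0.965), k3=(-0.285, -0.965), k4=(-0.290, -0.963); state += dt/6·(k1+2k2+2k3+k4)
t=0.010: state=(1.117, -0.290)
t=0.020: state=(1.114, -0.299)
t=0.030: state=(1.111, -0.309)
continuing one RK4 step at a time; state shown every 10 steps (Δt=0.1):
t=0.100: state=(1.087, -0.375)
t=0.200: state=(1.045, -0.469)
t=0.300: state=(0.993, -0.567)
t=0.400: state=(0.931, -0.673)
t=0.500: state=(0.858, -0.794)
t=0.600: state=(0.772, -0.938)
t=0.700: state=(0.669, -1.115)
t=0.800: state=(0.547, -1.340)
t=0.900: state=(0.399, -1.633)
t=1.000: state=(0.218, -2.015)
t=1.100: state=(-0.007, -2.500)
t=1.200: state=(-0.285, -3.064)
t=1.300: state=(-0.619, -3.580)
t=1.400: state=(-0.990, -3.771)
t=1.500: state=(-1.352, -3.357)
t=1.600: state=(-1.644, -2.425)
t=1.700: state=(-1.835, -1.421)
t=1.800: state=(-1.937, -0.673)
t=1.900: state=(-1.980, -0.219)
t=2.000: state=(-1.988, 0.031)
t=2.100: state=(-1.977, 0.164)
t=2.130: state=(-1.972, 0.190)

(x, y) = (-1.972, 0.190)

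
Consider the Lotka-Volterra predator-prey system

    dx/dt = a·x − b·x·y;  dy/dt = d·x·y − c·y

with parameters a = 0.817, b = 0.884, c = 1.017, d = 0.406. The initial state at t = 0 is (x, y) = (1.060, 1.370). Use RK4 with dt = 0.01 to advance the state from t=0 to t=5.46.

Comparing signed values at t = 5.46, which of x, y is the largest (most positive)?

t=0.000: state=(1.060, 1.370)
step 1 (dt=0.01): k1=(-0.418, -0.804), k2=(-0.413, -0.802), k3=(-0.413, -0.802), k4=(-0.409, -0.801); state += dt/6·(k1+2k2+2k3+k4)
t=0.010: state=(1.056, 1.362)
t=0.020: state=(1.052, 1.354)
t=0.030: state=(1.048, 1.346)
continuing one RK4 step at a time; state shown every 20 steps (Δt=0.2):
t=0.200: state=(0.993, 1.215)
t=0.400: state=(0.956, 1.073)
t=0.600: state=(0.942, 0.945)
t=0.800: state=(0.948, 0.833)
t=1.000: state=(0.972, 0.734)
t=1.200: state=(1.013, 0.649)
t=1.400: state=(1.070, 0.577)
t=1.600: state=(1.145, 0.515)
t=1.800: state=(1.236, 0.463)
t=2.000: state=(1.347, 0.419)
t=2.200: state=(1.478, 0.383)
t=2.400: state=(1.630, 0.355)
t=2.600: state=(1.806, 0.333)
t=2.800: state=(2.008, 0.317)
t=3.000: state=(2.238, 0.307)
t=3.200: state=(2.497, 0.304)
t=3.400: state=(2.786, 0.307)
t=3.600: state=(3.104, 0.318)
t=3.800: state=(3.450, 0.339)
t=4.000: state=(3.816, 0.371)
t=4.200: state=(4.191, 0.419)
t=4.400: state=(4.556, 0.488)
t=4.600: state=(4.882, 0.584)
t=4.800: state=(5.127, 0.716)
t=5.000: state=(5.240, 0.892)
t=5.200: state=(5.173, 1.112)
t=5.400: state=(4.894, 1.367)
t=5.460: state=(4.770, 1.447)
compare at T: x=4.770, y=1.447

largest component: x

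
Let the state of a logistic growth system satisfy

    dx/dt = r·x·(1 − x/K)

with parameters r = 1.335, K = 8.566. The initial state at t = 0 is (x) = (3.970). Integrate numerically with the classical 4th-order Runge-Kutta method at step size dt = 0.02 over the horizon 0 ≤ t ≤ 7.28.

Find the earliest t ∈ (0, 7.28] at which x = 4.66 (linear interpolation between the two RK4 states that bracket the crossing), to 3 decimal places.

t = 0.242

t=0.000: state=(3.970)
step 1 (dt=0.02): k1=(2.844), k2=(2.846), k3=(2.846), k4=(2.849); state += dt/6·(k1+2k2+2k3+k4)
t=0.020: state=(4.027)
t=0.040: state=(4.084)
t=0.060: state=(4.141)
t=0.240: state=(4.655)
next step: t=0.260: state=(4.711) — x has crossed 4.66
linear interpolation between t=0.240 (4.65464) and t=0.260 (4.71132) → t≈0.242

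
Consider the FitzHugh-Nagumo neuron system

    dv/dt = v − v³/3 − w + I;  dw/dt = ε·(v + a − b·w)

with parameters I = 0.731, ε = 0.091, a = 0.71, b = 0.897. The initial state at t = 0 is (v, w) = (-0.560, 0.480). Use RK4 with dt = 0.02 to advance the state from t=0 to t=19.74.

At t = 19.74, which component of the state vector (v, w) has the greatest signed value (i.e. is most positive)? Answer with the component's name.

t=0.000: state=(-0.560, 0.480)
step 1 (dt=0.02): k1=(-0.250, -0.026), k2=(-0.252, -0.026), k3=(-0.252, -0.026), k4=(-0.253, -0.026); state += dt/6·(k1+2k2+2k3+k4)
t=0.020: state=(-0.565, 0.479)
t=0.040: state=(-0.570, 0.479)
t=0.060: state=(-0.575, 0.478)
continuing one RK4 step at a time; state shown every 50 steps (Δt=1):
t=1.000: state=(-0.876, 0.442)
t=2.000: state=(-1.211, 0.378)
t=3.000: state=(-1.375, 0.295)
t=4.000: state=(-1.391, 0.213)
t=5.000: state=(-1.346, 0.138)
t=6.000: state=(-1.278, 0.075)
t=7.000: state=(-1.199, 0.023)
t=8.000: state=(-1.110, -0.018)
t=9.000: state=(-1.008, -0.047)
t=10.000: state=(-0.883, -0.064)
t=11.000: state=(-0.713, -0.067)
t=12.000: state=(-0.439, -0.051)
t=13.000: state=(0.138, -0.002)
t=14.000: state=(1.313, 0.122)
t=15.000: state=(1.870, 0.322)
t=16.000: state=(1.855, 0.523)
t=17.000: state=(1.782, 0.703)
t=18.000: state=(1.705, 0.862)
t=19.000: state=(1.627, 1.002)
t=19.740: state=(1.568, 1.094)
compare at T: v=1.568, w=1.094

largest component: v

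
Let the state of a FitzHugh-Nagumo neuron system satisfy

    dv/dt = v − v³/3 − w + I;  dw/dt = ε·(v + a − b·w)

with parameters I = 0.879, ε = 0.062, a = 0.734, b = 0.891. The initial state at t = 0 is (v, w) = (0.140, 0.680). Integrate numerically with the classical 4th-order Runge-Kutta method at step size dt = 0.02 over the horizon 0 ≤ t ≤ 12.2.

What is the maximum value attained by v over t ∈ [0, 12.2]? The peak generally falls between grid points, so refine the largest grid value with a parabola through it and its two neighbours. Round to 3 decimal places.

max v = 1.709

t=0.000: state=(0.140, 0.680)
step 1 (dt=0.02): k1=(0.338, 0.017), k2=(0.341, 0.017), k3=(0.341, 0.017), k4=(0.344, 0.017); state += dt/6·(k1+2k2+2k3+k4)
t=0.020: state=(0.147, 0.680)
t=0.040: state=(0.154, 0.681)
t=0.060: state=(0.161, 0.681)
continuing one RK4 step at a time; state shown every 25 steps (Δt=0.5):
t=0.500: state=(0.354, 0.691)
t=1.000: state=(0.672, 0.710)
t=1.500: state=(1.068, 0.740)
t=2.000: state=(1.420, 0.781)
t=2.500: state=(1.620, 0.829)
t=3.000: state=(1.695, 0.879)
t=3.500: state=(1.709, 0.930)
t=4.000: state=(1.698, 0.979)
t=4.500: state=(1.678, 1.027)
t=5.000: state=(1.655, 1.072)
t=5.500: state=(1.630, 1.116)
t=6.000: state=(1.605, 1.157)
t=6.500: state=(1.579, 1.197)
t=7.000: state=(1.554, 1.234)
t=7.500: state=(1.528, 1.270)
t=8.000: state=(1.502, 1.304)
t=8.500: state=(1.475, 1.337)
t=9.000: state=(1.449, 1.368)
t=9.500: state=(1.422, 1.397)
t=10.000: state=(1.395, 1.424)
t=10.500: state=(1.367, 1.450)
t=11.000: state=(1.339, 1.474)
t=11.500: state=(1.311, 1.497)
t=12.000: state=(1.281, 1.518)
t=12.200: state=(1.269, 1.526)
largest grid value and its neighbours: v(3.420)=1.70884, v(3.440)=1.70887, v(3.460)=1.70886
parabola through these three points peaks at t≈3.444 with v≈1.70887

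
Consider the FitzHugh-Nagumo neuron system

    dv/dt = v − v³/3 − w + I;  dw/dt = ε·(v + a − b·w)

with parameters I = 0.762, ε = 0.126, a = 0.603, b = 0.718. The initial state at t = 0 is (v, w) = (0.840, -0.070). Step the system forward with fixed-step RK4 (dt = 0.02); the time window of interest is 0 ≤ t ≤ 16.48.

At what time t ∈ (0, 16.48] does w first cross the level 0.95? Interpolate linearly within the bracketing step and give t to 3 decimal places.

t = 4.023

t=0.000: state=(0.840, -0.070)
step 1 (dt=0.02): k1=(1.474, 0.188), k2=(1.477, 0.190), k3=(1.477, 0.190), k4=(1.479, 0.192); state += dt/6·(k1+2k2+2k3+k4)
t=0.020: state=(0.870, -0.066)
t=0.040: state=(0.899, -0.062)
t=0.060: state=(0.929, -0.058)
continuing one RK4 step at a time; state shown every 50 steps (Δt=1):
t=1.000: state=(1.850, 0.185)
t=2.000: state=(1.893, 0.471)
t=3.000: state=(1.798, 0.725)
t=4.000: state=(1.693, 0.945)
t=4.020: state=(1.691, 0.949)
next step: t=4.040: state=(1.688, 0.953) — w has crossed 0.95
linear interpolation between t=4.020 (0.94937) and t=4.040 (0.95342) → t≈4.023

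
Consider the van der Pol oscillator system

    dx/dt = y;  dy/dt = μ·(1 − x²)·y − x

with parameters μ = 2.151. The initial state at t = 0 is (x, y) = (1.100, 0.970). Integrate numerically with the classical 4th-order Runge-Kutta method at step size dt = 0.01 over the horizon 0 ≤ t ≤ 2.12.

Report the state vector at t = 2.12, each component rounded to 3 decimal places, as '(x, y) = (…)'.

(x, y) = (-0.018, -2.661)

t=0.000: state=(1.100, 0.970)
step 1 (dt=0.01): k1=(0.970, -1.538), k2=(0.962, -1.562), k3=(0.962, -1.561), k4=(0.954, -1.584); state += dt/6·(k1+2k2+2k3+k4)
t=0.010: state=(1.110, 0.954)
t=0.020: state=(1.119, 0.938)
t=0.030: state=(1.128, 0.922)
continuing one RK4 step at a time; state shown every 10 steps (Δt=0.1):
t=0.100: state=(1.189, 0.796)
t=0.200: state=(1.258, 0.599)
t=0.300: state=(1.308, 0.401)
t=0.400: state=(1.339, 0.219)
t=0.500: state=(1.353, 0.060)
t=0.600: state=(1.352, -0.074)
t=0.700: state=(1.339, -0.186)
t=0.800: state=(1.315, -0.280)
t=0.900: state=(1.283, -0.362)
t=1.000: state=(1.243, -0.437)
t=1.100: state=(1.196, -0.510)
t=1.200: state=(1.141, -0.584)
t=1.300: state=(1.079, -0.664)
t=1.400: state=(1.008, -0.754)
t=1.500: state=(0.927, -0.862)
t=1.600: state=(0.835, -0.995)
t=1.700: state=(0.727, -1.163)
t=1.800: state=(0.601, -1.382)
t=1.900: state=(0.449, -1.671)
t=2.000: state=(0.263, -2.053)
t=2.100: state=(0.034, -2.549)
t=2.120: state=(-0.018, -2.661)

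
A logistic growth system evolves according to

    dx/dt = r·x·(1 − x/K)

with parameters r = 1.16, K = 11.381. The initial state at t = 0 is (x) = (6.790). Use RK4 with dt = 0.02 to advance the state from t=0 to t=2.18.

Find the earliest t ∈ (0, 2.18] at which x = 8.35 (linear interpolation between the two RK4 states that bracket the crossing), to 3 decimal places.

t=0.000: state=(6.790)
step 1 (dt=0.02): k1=(3.177), k2=(3.170), k3=(3.170), k4=(3.163); state += dt/6·(k1+2k2+2k3+k4)
t=0.020: state=(6.853)
t=0.040: state=(6.917)
t=0.060: state=(6.979)
continuing one RK4 step at a time; state shown every 5 steps (Δt=0.1):
t=0.100: state=(7.104)
t=0.200: state=(7.409)
t=0.300: state=(7.703)
t=0.400: state=(7.986)
t=0.500: state=(8.256)
t=0.520: state=(8.308)
next step: t=0.540: state=(8.360) — x has crossed 8.35
linear interpolation between t=0.520 (8.30797) and t=0.540 (8.35974) → t≈0.536

t = 0.536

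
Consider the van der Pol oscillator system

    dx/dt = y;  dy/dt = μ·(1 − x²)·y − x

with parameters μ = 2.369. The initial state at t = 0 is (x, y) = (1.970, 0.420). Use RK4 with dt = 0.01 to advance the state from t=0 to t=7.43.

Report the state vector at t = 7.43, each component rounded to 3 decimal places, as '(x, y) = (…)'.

t=0.000: state=(1.970, 0.420)
step 1 (dt=0.01): k1=(0.420, -4.836), k2=(0.396, -4.681), k3=(0.397, -4.686), k4=(0.373, -4.534); state += dt/6·(k1+2k2+2k3+k4)
t=0.010: state=(1.974, 0.373)
t=0.020: state=(1.977, 0.329)
t=0.030: state=(1.981, 0.288)
continuing one RK4 step at a time; state shown every 25 steps (Δt=0.25):
t=0.250: state=(1.982, -0.162)
t=0.500: state=(1.925, -0.269)
t=0.750: state=(1.853, -0.303)
t=1.000: state=(1.774, -0.328)
t=1.250: state=(1.689, -0.357)
t=1.500: state=(1.595, -0.392)
t=1.750: state=(1.492, -0.439)
t=2.000: state=(1.374, -0.504)
t=2.250: state=(1.237, -0.601)
t=2.500: state=(1.069, -0.758)
t=2.750: state=(0.848, -1.040)
t=3.000: state=(0.526, -1.611)
t=3.250: state=(-0.013, -2.842)
t=3.500: state=(-0.932, -4.271)
t=3.750: state=(-1.794, -2.039)
t=4.000: state=(-2.017, -0.159)
t=4.250: state=(-1.998, 0.207)
t=4.500: state=(-1.936, 0.276)
t=4.750: state=(-1.863, 0.303)
t=5.000: state=(-1.785, 0.326)
t=5.250: state=(-1.700, 0.353)
t=5.500: state=(-1.608, 0.387)
t=5.750: state=(-1.506, 0.432)
t=6.000: state=(-1.390, 0.494)
t=6.250: state=(-1.256, 0.586)
t=6.500: state=(-1.093, 0.733)
t=6.750: state=(-0.881, 0.992)
t=7.000: state=(-0.576, 1.511)
t=7.250: state=(-0.075, 2.633)
t=7.430: state=(0.510, 3.879)

(x, y) = (0.510, 3.879)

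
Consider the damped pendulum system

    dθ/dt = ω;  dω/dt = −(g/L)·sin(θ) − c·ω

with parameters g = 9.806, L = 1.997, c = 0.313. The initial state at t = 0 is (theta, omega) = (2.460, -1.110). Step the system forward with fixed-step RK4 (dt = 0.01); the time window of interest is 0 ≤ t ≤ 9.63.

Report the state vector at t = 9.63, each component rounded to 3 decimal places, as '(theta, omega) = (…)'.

t=0.000: state=(2.460, -1.110)
step 1 (dt=0.01): k1=(-1.110, -2.746), k2=(-1.124, -2.763), k3=(-1.124, -2.763), k4=(-1.138, -2.780); state += dt/6·(k1+2k2+2k3+k4)
t=0.010: state=(2.449, -1.138)
t=0.020: state=(2.437, -1.166)
t=0.030: state=(2.425, -1.194)
continuing one RK4 step at a time; state shown every 50 steps (Δt=0.5):
t=0.500: state=(1.488, -2.899)
t=1.000: state=(-0.284, -3.615)
t=1.500: state=(-1.557, -1.261)
t=2.000: state=(-1.561, 1.183)
t=2.500: state=(-0.472, 2.912)
t=3.000: state=(0.867, 1.951)
t=3.500: state=(1.255, -0.406)
t=4.000: state=(0.555, -2.183)
t=4.500: state=(-0.551, -1.802)
t=5.000: state=(-0.979, 0.158)
t=5.500: state=(-0.462, 1.714)
t=6.000: state=(0.420, 1.461)
t=6.500: state=(0.766, -0.148)
t=7.000: state=(0.335, -1.395)
t=7.500: state=(-0.362, -1.114)
t=8.000: state=(-0.600, 0.214)
t=8.500: state=(-0.216, 1.151)
t=9.000: state=(0.328, 0.810)
t=9.500: state=(0.465, -0.284)
t=9.630: state=(0.411, -0.539)

(theta, omega) = (0.411, -0.539)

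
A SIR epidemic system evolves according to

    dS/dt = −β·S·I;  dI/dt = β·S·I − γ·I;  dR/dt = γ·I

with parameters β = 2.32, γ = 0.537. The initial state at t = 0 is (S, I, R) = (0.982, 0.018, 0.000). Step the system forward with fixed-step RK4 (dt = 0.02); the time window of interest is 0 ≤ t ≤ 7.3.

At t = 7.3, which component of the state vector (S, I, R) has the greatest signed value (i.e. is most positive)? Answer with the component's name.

t=0.000: state=(0.982, 0.018, 0.000)
step 1 (dt=0.02): k1=(-0.041, 0.031, 0.010), k2=(-0.042, 0.032, 0.010), k3=(-0.042, 0.032, 0.010), k4=(-0.042, 0.032, 0.010); state += dt/6·(k1+2k2+2k3+k4)
t=0.020: state=(0.981, 0.019, 0.000)
t=0.040: state=(0.980, 0.019, 0.000)
t=0.060: state=(0.979, 0.020, 0.001)
continuing one RK4 step at a time; state shown every 25 steps (Δt=0.5):
t=0.500: state=(0.950, 0.042, 0.008)
t=1.000: state=(0.881, 0.094, 0.025)
t=1.500: state=(0.752, 0.186, 0.062)
t=2.000: state=(0.565, 0.307, 0.128)
t=2.500: state=(0.372, 0.403, 0.225)
t=3.000: state=(0.228, 0.434, 0.338)
t=3.500: state=(0.139, 0.408, 0.452)
t=4.000: state=(0.089, 0.355, 0.555)
t=4.500: state=(0.061, 0.296, 0.643)
t=5.000: state=(0.045, 0.240, 0.715)
t=5.500: state=(0.035, 0.192, 0.773)
t=6.000: state=(0.029, 0.153, 0.819)
t=6.500: state=(0.024, 0.120, 0.855)
t=7.000: state=(0.022, 0.094, 0.884)
t=7.300: state=(0.020, 0.082, 0.898)
compare at T: S=0.020, I=0.082, R=0.898

largest component: R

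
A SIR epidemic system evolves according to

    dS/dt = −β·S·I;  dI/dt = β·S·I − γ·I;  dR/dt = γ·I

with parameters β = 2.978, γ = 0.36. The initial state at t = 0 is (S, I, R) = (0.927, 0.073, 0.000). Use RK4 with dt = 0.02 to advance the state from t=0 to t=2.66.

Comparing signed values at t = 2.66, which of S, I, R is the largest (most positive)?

t=0.000: state=(0.927, 0.073, 0.000)
step 1 (dt=0.02): k1=(-0.202, 0.175, 0.026), k2=(-0.206, 0.179, 0.027), k3=(-0.206, 0.179, 0.027), k4=(-0.210, 0.183, 0.028); state += dt/6·(k1+2k2+2k3+k4)
t=0.020: state=(0.923, 0.077, 0.001)
t=0.040: state=(0.919, 0.080, 0.001)
t=0.060: state=(0.914, 0.084, 0.002)
continuing one RK4 step at a time; state shown every 5 steps (Δt=0.1):
t=0.100: state=(0.905, 0.093, 0.003)
t=0.200: state=(0.877, 0.116, 0.007)
t=0.300: state=(0.844, 0.145, 0.011)
t=0.400: state=(0.804, 0.179, 0.017)
t=0.500: state=(0.758, 0.218, 0.024)
t=0.600: state=(0.706, 0.261, 0.033)
t=0.700: state=(0.649, 0.308, 0.043)
t=0.800: state=(0.587, 0.358, 0.055)
t=0.900: state=(0.524, 0.407, 0.069)
t=1.000: state=(0.461, 0.455, 0.084)
t=1.100: state=(0.400, 0.498, 0.102)
t=1.200: state=(0.343, 0.537, 0.120)
t=1.300: state=(0.291, 0.569, 0.140)
t=1.400: state=(0.244, 0.594, 0.161)
t=1.500: state=(0.204, 0.613, 0.183)
t=1.600: state=(0.170, 0.625, 0.205)
t=1.700: state=(0.141, 0.631, 0.228)
t=1.800: state=(0.117, 0.633, 0.251)
t=1.900: state=(0.097, 0.630, 0.273)
t=2.000: state=(0.080, 0.624, 0.296)
t=2.100: state=(0.067, 0.615, 0.318)
t=2.200: state=(0.056, 0.604, 0.340)
t=2.300: state=(0.047, 0.592, 0.362)
t=2.400: state=(0.039, 0.578, 0.383)
t=2.500: state=(0.033, 0.564, 0.403)
t=2.600: state=(0.028, 0.549, 0.423)
t=2.660: state=(0.025, 0.540, 0.435)
compare at T: S=0.025, I=0.540, R=0.435

largest component: I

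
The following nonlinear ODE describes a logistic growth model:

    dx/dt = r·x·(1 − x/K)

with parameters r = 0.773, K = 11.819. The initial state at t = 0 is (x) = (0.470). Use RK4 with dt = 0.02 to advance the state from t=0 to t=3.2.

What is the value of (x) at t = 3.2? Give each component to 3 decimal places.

t=0.000: state=(0.470)
step 1 (dt=0.02): k1=(0.349), k2=(0.351), k3=(0.351), k4=(0.354); state += dt/6·(k1+2k2+2k3+k4)
t=0.020: state=(0.477)
t=0.040: state=(0.484)
t=0.060: state=(0.491)
continuing one RK4 step at a time; state shown every 10 steps (Δt=0.2):
t=0.200: state=(0.545)
t=0.400: state=(0.631)
t=0.600: state=(0.730)
t=0.800: state=(0.844)
t=1.000: state=(0.973)
t=1.200: state=(1.120)
t=1.400: state=(1.287)
t=1.600: state=(1.476)
t=1.800: state=(1.687)
t=2.000: state=(1.923)
t=2.200: state=(2.185)
t=2.400: state=(2.474)
t=2.600: state=(2.790)
t=2.800: state=(3.133)
t=3.000: state=(3.502)
t=3.200: state=(3.894)

(x) = (3.894)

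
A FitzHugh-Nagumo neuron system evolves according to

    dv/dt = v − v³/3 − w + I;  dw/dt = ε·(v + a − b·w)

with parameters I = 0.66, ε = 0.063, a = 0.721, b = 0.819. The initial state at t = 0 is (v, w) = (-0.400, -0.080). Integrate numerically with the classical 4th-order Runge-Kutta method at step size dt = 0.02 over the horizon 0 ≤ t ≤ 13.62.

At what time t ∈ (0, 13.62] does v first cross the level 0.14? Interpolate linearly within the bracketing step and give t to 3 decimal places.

t=0.000: state=(-0.400, -0.080)
step 1 (dt=0.02): k1=(0.361, 0.024), k2=(0.364, 0.025), k3=(0.364, 0.025), k4=(0.367, 0.025); state += dt/6·(k1+2k2+2k3+k4)
t=0.020: state=(-0.393, -0.080)
t=0.040: state=(-0.385, -0.079)
t=0.060: state=(-0.378, -0.078)
continuing one RK4 step at a time; state shown every 25 steps (Δt=0.5):
t=0.500: state=(-0.177, -0.065)
t=0.960: state=(0.138, -0.043)
next step: t=0.980: state=(0.155, -0.042) — v has crossed 0.14
linear interpolation between t=0.960 (0.13826) and t=0.980 (0.15523) → t≈0.962

t = 0.962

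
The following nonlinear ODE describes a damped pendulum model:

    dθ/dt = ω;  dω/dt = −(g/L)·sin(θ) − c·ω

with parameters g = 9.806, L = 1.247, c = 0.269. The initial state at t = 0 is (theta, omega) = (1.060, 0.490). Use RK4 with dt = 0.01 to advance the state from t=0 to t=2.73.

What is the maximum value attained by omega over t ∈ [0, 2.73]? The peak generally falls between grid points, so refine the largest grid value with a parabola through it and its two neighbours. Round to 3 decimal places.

max omega = 2.284

t=0.000: state=(1.060, 0.490)
step 1 (dt=0.01): k1=(0.490, -6.992), k2=(0.455, -6.992), k3=(0.455, -6.991), k4=(0.420, -6.990); state += dt/6·(k1+2k2+2k3+k4)
t=0.010: state=(1.065, 0.420)
t=0.020: state=(1.068, 0.350)
t=0.030: state=(1.072, 0.280)
continuing one RK4 step at a time; state shown every 10 steps (Δt=0.1):
t=0.100: state=(1.074, -0.205)
t=0.200: state=(1.020, -0.873)
t=0.300: state=(0.901, -1.488)
t=0.400: state=(0.725, -2.013)
t=0.500: state=(0.503, -2.408)
t=0.600: state=(0.250, -2.629)
t=0.700: state=(-0.016, -2.649)
t=0.800: state=(-0.273, -2.466)
t=0.900: state=(-0.503, -2.105)
t=1.000: state=(-0.690, -1.611)
t=1.100: state=(-0.823, -1.033)
t=1.200: state=(-0.895, -0.415)
t=1.300: state=(-0.906, 0.206)
t=1.400: state=(-0.855, 0.801)
t=1.500: state=(-0.747, 1.339)
t=1.600: state=(-0.590, 1.786)
t=1.700: state=(-0.394, 2.106)
t=1.800: state=(-0.174, 2.268)
t=1.900: state=(0.053, 2.254)
t=2.000: state=(0.271, 2.068)
t=2.100: state=(0.462, 1.733)
t=2.200: state=(0.614, 1.287)
t=2.300: state=(0.717, 0.771)
t=2.400: state=(0.767, 0.224)
t=2.500: state=(0.762, -0.322)
t=2.600: state=(0.704, -0.834)
t=2.700: state=(0.597, -1.284)
t=2.730: state=(0.557, -1.402)
largest grid value and its neighbours: omega(1.830)=2.28254, omega(1.840)=2.28381, omega(1.850)=2.28330
parabola through these three points peaks at t≈1.842 with omega≈2.28385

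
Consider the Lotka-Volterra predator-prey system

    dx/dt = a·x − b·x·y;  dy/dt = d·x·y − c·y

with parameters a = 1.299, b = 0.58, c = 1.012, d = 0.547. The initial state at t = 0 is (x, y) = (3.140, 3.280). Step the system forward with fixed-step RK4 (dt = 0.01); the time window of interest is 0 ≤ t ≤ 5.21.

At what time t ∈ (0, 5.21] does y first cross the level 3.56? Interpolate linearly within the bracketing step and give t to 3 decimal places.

t = 0.129

t=0.000: state=(3.140, 3.280)
step 1 (dt=0.01): k1=(-1.895, 2.314), k2=(-1.910, 2.305), k3=(-1.910, 2.305), k4=(-1.925, 2.296); state += dt/6·(k1+2k2+2k3+k4)
t=0.010: state=(3.121, 3.303)
t=0.020: state=(3.102, 3.326)
t=0.030: state=(3.082, 3.349)
t=0.120: state=(2.894, 3.542)
next step: t=0.130: state=(2.872, 3.562) — y has crossed 3.56
linear interpolation between t=0.120 (3.54174) and t=0.130 (3.56180) → t≈0.129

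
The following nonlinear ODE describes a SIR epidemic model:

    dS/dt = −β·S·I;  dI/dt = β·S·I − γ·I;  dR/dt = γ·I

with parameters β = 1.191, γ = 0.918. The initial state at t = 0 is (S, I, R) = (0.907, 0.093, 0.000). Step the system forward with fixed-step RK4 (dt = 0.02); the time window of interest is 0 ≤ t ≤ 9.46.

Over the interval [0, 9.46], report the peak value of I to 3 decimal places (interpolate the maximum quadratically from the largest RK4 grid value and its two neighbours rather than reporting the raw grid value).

t=0.000: state=(0.907, 0.093, 0.000)
step 1 (dt=0.02): k1=(-0.100, 0.015, 0.085), k2=(-0.101, 0.015, 0.086), k3=(-0.101, 0.015, 0.086), k4=(-0.101, 0.015, 0.086); state += dt/6·(k1+2k2+2k3+k4)
t=0.020: state=(0.905, 0.093, 0.002)
t=0.040: state=(0.903, 0.094, 0.003)
t=0.060: state=(0.901, 0.094, 0.005)
continuing one RK4 step at a time; state shown every 25 steps (Δt=0.5):
t=0.500: state=(0.856, 0.099, 0.044)
t=1.000: state=(0.806, 0.103, 0.091)
t=1.500: state=(0.758, 0.104, 0.138)
t=2.000: state=(0.713, 0.102, 0.186)
t=2.500: state=(0.672, 0.097, 0.231)
t=3.000: state=(0.636, 0.090, 0.274)
t=3.500: state=(0.604, 0.083, 0.314)
t=4.000: state=(0.576, 0.074, 0.350)
t=4.500: state=(0.553, 0.065, 0.382)
t=5.000: state=(0.533, 0.057, 0.410)
t=5.500: state=(0.516, 0.049, 0.434)
t=6.000: state=(0.502, 0.042, 0.455)
t=6.500: state=(0.491, 0.036, 0.473)
t=7.000: state=(0.481, 0.030, 0.488)
t=7.500: state=(0.473, 0.025, 0.501)
t=8.000: state=(0.467, 0.021, 0.512)
t=8.500: state=(0.461, 0.018, 0.521)
t=9.000: state=(0.457, 0.015, 0.528)
t=9.460: state=(0.454, 0.012, 0.534)
largest grid value and its neighbours: I(1.340)=0.10378, I(1.360)=0.10378, I(1.380)=0.10378
parabola through these three points peaks at t≈1.365 with I≈0.10378

max I = 0.104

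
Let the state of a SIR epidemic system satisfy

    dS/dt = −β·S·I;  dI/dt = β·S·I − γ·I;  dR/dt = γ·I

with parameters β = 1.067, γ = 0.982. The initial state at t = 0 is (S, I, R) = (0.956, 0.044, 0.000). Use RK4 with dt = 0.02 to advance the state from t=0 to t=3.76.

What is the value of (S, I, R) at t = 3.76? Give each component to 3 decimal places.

(S, I, R) = (0.806, 0.037, 0.157)

t=0.000: state=(0.956, 0.044, 0.000)
step 1 (dt=0.02): k1=(-0.045, 0.002, 0.043), k2=(-0.045, 0.002, 0.043), k3=(-0.045, 0.002, 0.043), k4=(-0.045, 0.002, 0.043); state += dt/6·(k1+2k2+2k3+k4)
t=0.020: state=(0.955, 0.044, 0.001)
t=0.040: state=(0.954, 0.044, 0.002)
t=0.060: state=(0.953, 0.044, 0.003)
continuing one RK4 step at a time; state shown every 10 steps (Δt=0.2):
t=0.200: state=(0.947, 0.044, 0.009)
t=0.400: state=(0.938, 0.045, 0.017)
t=0.600: state=(0.929, 0.045, 0.026)
t=0.800: state=(0.920, 0.045, 0.035)
t=1.000: state=(0.912, 0.045, 0.044)
t=1.200: state=(0.903, 0.045, 0.052)
t=1.400: state=(0.895, 0.044, 0.061)
t=1.600: state=(0.886, 0.044, 0.070)
t=1.800: state=(0.878, 0.044, 0.078)
t=2.000: state=(0.870, 0.043, 0.087)
t=2.200: state=(0.862, 0.043, 0.095)
t=2.400: state=(0.854, 0.042, 0.104)
t=2.600: state=(0.846, 0.042, 0.112)
t=2.800: state=(0.839, 0.041, 0.120)
t=3.000: state=(0.832, 0.040, 0.128)
t=3.200: state=(0.825, 0.039, 0.136)
t=3.400: state=(0.818, 0.039, 0.143)
t=3.600: state=(0.811, 0.038, 0.151)
t=3.760: state=(0.806, 0.037, 0.157)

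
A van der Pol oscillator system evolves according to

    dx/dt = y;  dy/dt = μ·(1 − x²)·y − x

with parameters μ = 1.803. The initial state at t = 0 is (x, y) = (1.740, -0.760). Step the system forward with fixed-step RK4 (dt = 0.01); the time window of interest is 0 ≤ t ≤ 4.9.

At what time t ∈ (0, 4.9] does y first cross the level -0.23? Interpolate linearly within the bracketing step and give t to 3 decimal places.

t = 2.515

t=0.000: state=(1.740, -0.760)
step 1 (dt=0.01): k1=(-0.760, 1.038), k2=(-0.755, 1.005), k3=(-0.755, 1.006), k4=(-0.750, 0.974); state += dt/6·(k1+2k2+2k3+k4)
t=0.010: state=(1.732, -0.750)
t=0.020: state=(1.725, -0.741)
t=0.030: state=(1.718, -0.732)
continuing one RK4 step at a time; state shown every 20 steps (Δt=0.2):
t=0.200: state=(1.602, -0.647)
t=0.400: state=(1.474, -0.640)
t=0.600: state=(1.342, -0.688)
t=0.800: state=(1.196, -0.781)
t=1.000: state=(1.026, -0.931)
t=1.200: state=(0.818, -1.171)
t=1.400: state=(0.548, -1.565)
t=1.600: state=(0.175, -2.217)
t=1.800: state=(-0.358, -3.132)
t=2.000: state=(-1.049, -3.572)
t=2.200: state=(-1.665, -2.326)
t=2.400: state=(-1.960, -0.741)
t=2.510: state=(-2.012, -0.247)
next step: t=2.520: state=(-2.014, -0.214) — y has crossed -0.23
linear interpolation between t=2.510 (-0.24673) and t=2.520 (-0.21394) → t≈2.515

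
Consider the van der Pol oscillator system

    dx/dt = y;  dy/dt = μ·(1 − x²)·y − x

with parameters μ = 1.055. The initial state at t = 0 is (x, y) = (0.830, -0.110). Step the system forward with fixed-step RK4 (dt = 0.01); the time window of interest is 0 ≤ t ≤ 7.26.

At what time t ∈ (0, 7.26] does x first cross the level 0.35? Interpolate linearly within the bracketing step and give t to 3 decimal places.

t = 0.898

t=0.000: state=(0.830, -0.110)
step 1 (dt=0.01): k1=(-0.110, -0.866), k2=(-0.114, -0.867), k3=(-0.114, -0.867), k4=(-0.119, -0.868); state += dt/6·(k1+2k2+2k3+k4)
t=0.010: state=(0.829, -0.119)
t=0.020: state=(0.828, -0.127)
t=0.030: state=(0.826, -0.136)
continuing one RK4 step at a time; state shown every 25 steps (Δt=0.25):
t=0.250: state=(0.775, -0.332)
t=0.500: state=(0.663, -0.571)
t=0.750: state=(0.487, -0.839)
t=0.890: state=(0.358, -1.010)
next step: t=0.900: state=(0.348, -1.023) — x has crossed 0.35
linear interpolation between t=0.890 (0.35789) and t=0.900 (0.34772) → t≈0.898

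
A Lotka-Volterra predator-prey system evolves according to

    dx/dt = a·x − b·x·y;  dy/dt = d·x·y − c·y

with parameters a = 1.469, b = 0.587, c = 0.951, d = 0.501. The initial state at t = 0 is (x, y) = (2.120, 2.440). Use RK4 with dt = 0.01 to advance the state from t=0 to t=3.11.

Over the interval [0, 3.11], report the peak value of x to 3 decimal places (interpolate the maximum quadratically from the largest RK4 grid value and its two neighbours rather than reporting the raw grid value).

t=0.000: state=(2.120, 2.440)
step 1 (dt=0.01): k1=(0.078, 0.271), k2=(0.076, 0.272), k3=(0.076, 0.272), k4=(0.074, 0.272); state += dt/6·(k1+2k2+2k3+k4)
t=0.010: state=(2.121, 2.443)
t=0.020: state=(2.121, 2.445)
t=0.030: state=(2.122, 2.448)
continuing one RK4 step at a time; state shown every 20 steps (Δt=0.2):
t=0.200: state=(2.129, 2.496)
t=0.400: state=(2.123, 2.554)
t=0.600: state=(2.103, 2.610)
t=0.800: state=(2.071, 2.660)
t=1.000: state=(2.028, 2.701)
t=1.200: state=(1.977, 2.729)
t=1.400: state=(1.924, 2.744)
t=1.600: state=(1.870, 2.743)
t=1.800: state=(1.819, 2.728)
t=2.000: state=(1.774, 2.700)
t=2.200: state=(1.737, 2.662)
t=2.400: state=(1.709, 2.615)
t=2.600: state=(1.692, 2.564)
t=2.800: state=(1.685, 2.510)
t=3.000: state=(1.689, 2.458)
t=3.110: state=(1.695, 2.430)
largest grid value and its neighbours: x(0.210)=2.12872, x(0.220)=2.12875, x(0.230)=2.12874
parabola through these three points peaks at t≈0.222 with x≈2.12875

max x = 2.129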